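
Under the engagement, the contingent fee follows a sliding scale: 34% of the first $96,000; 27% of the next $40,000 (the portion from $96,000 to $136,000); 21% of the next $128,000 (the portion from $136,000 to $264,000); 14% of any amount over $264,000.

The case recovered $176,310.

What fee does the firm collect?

First $96,000 at 34% = $32,640.00
Next $40,000 at 27% = $10,800.00
Remaining $40,310 at 21% = $8,465.10
Fee: $32,640.00 + $10,800.00 + $8,465.10 = $51,905.10

$51,905.10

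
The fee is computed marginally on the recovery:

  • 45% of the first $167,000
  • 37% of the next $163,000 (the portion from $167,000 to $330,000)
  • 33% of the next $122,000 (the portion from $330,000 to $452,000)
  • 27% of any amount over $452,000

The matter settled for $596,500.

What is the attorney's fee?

First $167,000 at 45% = $75,150.00
Next $163,000 at 37% = $60,310.00
Next $122,000 at 33% = $40,260.00
Remaining $144,500 at 27% = $39,015.00
Fee: $75,150.00 + $60,310.00 + $40,260.00 + $39,015.00 = $214,735.00

$214,735.00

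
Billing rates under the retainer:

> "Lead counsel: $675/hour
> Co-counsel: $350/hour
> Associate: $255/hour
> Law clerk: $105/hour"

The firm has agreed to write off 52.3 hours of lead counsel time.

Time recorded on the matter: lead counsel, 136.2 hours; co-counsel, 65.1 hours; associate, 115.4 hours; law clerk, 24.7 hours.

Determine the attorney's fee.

Lead counsel: 136.2 × $675 = $91,935.00
Co-counsel: 65.1 × $350 = $22,785.00
Associate: 115.4 × $255 = $29,427.00
Law clerk: 24.7 × $105 = $2,593.50
Subtotal: $146,740.50
Write-off: 52.3 × $675 = $35,302.50
Total: $146,740.50 − $35,302.50 = $111,438.00

$111,438.00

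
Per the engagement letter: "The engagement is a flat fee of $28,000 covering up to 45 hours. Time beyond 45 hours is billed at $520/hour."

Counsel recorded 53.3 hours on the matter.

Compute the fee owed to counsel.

Flat fee: $28,000.00
Excess hours: 53.3 − 45 = 8.3
Overrun: 8.3 × $520 = $4,316.00
Total: $28,000.00 + $4,316.00 = $32,316.00

$32,316.00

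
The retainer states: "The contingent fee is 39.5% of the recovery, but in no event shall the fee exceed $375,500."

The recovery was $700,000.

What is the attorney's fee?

39.5% of $700,000 = $276,500.00
That is under the $375,500 cap.

$276,500.00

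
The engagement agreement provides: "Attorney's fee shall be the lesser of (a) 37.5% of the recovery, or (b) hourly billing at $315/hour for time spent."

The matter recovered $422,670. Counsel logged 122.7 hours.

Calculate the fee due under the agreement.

(a) 37.5% of $422,670 = $158,501.25
(b) 122.7 × $315 = $38,650.50
The lesser is (b): $38,650.50.

$38,650.50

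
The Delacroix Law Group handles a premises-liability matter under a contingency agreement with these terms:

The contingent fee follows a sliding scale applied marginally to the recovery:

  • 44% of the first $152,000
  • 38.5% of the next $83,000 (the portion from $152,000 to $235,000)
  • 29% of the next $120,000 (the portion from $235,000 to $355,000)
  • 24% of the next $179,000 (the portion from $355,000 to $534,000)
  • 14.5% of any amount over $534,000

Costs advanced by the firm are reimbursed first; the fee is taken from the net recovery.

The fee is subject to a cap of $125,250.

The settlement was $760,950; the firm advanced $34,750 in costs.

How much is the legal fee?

Fee base (net of costs): $760,950 − $34,750 = $726,200
First $152,000 at 44% = $66,880.00
Next $83,000 at 38.5% = $31,955.00
Next $120,000 at 29% = $34,800.00
Next $179,000 at 24% = $42,960.00
Remaining $192,200 at 14.5% = $27,869.00
Fee: $66,880.00 + $31,955.00 + $34,800.00 + $42,960.00 + $27,869.00 = $204,464.00
$204,464.00 exceeds the $125,250 cap, so the fee is capped at $125,250.00.

$125,250.00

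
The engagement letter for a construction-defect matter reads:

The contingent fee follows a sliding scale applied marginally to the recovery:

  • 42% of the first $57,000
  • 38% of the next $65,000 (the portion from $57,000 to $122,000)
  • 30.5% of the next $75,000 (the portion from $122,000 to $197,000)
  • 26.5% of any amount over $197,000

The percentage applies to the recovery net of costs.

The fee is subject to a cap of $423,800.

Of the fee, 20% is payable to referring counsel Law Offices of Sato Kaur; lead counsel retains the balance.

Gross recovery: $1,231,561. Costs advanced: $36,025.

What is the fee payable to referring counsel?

$67,225.41

Fee base (net of costs): $1,231,561 − $36,025 = $1,195,536
First $57,000 at 42% = $23,940.00
Next $65,000 at 38% = $24,700.00
Next $75,000 at 30.5% = $22,875.00
Remaining $998,536 at 26.5% = $264,612.04
Fee: $23,940.00 + $24,700.00 + $22,875.00 + $264,612.04 = $336,127.04
$336,127.04 is under the $423,800 cap.
Referral share: 20% of $336,127.04 = $67,225.41; lead counsel retains $336,127.04 − $67,225.41 = $268,901.63.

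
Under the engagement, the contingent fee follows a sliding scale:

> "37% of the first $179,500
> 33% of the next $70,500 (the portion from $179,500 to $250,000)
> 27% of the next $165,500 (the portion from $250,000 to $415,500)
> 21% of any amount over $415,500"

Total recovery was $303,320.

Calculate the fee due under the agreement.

First $179,500 at 37% = $66,415.00
Next $70,500 at 33% = $23,265.00
Remaining $53,320 at 27% = $14,396.40
Fee: $66,415.00 + $23,265.00 + $14,396.40 = $104,076.40

$104,076.40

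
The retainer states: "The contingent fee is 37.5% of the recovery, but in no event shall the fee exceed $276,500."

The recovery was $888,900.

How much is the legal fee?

37.5% of $888,900 = $333,337.50
That exceeds the $276,500 cap, so the fee is capped at $276,500.

$276,500.00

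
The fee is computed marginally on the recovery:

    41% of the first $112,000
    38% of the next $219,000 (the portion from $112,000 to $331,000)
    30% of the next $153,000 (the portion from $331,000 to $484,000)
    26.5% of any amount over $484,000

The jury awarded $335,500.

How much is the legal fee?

$130,490.00

First $112,000 at 41% = $45,920.00
Next $219,000 at 38% = $83,220.00
Remaining $4,500 at 30% = $1,350.00
Fee: $45,920.00 + $83,220.00 + $1,350.00 = $130,490.00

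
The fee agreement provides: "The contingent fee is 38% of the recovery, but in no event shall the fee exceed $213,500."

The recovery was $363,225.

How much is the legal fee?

$138,025.50

38% of $363,225 = $138,025.50
That is under the $213,500 cap.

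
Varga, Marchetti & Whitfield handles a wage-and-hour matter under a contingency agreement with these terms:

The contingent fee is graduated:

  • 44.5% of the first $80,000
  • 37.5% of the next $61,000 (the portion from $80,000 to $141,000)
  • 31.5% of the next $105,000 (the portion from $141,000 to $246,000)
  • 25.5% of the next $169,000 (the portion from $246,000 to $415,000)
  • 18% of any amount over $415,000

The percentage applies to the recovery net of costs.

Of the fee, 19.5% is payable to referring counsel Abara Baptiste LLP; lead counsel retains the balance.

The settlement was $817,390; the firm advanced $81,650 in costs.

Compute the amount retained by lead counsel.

$154,864.45

Fee base (net of costs): $817,390 − $81,650 = $735,740
First $80,000 at 44.5% = $35,600.00
Next $61,000 at 37.5% = $22,875.00
Next $105,000 at 31.5% = $33,075.00
Next $169,000 at 25.5% = $43,095.00
Remaining $320,740 at 18% = $57,733.20
Fee: $35,600.00 + $22,875.00 + $33,075.00 + $43,095.00 + $57,733.20 = $192,378.20
Referral share: 19.5% of $192,378.20 = $37,513.75; lead counsel retains $192,378.20 − $37,513.75 = $154,864.45.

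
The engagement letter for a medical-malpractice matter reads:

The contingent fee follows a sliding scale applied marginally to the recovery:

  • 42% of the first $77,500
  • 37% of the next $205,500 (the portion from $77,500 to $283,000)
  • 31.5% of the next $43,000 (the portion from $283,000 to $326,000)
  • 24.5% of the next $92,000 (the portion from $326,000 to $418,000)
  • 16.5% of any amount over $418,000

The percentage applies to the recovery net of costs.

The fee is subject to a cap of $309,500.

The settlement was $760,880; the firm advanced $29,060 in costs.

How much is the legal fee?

$196,450.30

Fee base (net of costs): $760,880 − $29,060 = $731,820
First $77,500 at 42% = $32,550.00
Next $205,500 at 37% = $76,035.00
Next $43,000 at 31.5% = $13,545.00
Next $92,000 at 24.5% = $22,540.00
Remaining $313,820 at 16.5% = $51,780.30
Fee: $32,550.00 + $76,035.00 + $13,545.00 + $22,540.00 + $51,780.30 = $196,450.30
$196,450.30 is under the $309,500 cap.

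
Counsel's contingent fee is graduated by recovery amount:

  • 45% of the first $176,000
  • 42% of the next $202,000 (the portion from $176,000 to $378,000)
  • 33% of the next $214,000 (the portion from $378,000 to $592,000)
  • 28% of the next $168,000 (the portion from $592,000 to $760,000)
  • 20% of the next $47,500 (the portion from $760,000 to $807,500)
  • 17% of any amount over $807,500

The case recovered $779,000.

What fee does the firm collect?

$285,500.00

First $176,000 at 45% = $79,200.00
Next $202,000 at 42% = $84,840.00
Next $214,000 at 33% = $70,620.00
Next $168,000 at 28% = $47,040.00
Remaining $19,000 at 20% = $3,800.00
Fee: $79,200.00 + $84,840.00 + $70,620.00 + $47,040.00 + $3,800.00 = $285,500.00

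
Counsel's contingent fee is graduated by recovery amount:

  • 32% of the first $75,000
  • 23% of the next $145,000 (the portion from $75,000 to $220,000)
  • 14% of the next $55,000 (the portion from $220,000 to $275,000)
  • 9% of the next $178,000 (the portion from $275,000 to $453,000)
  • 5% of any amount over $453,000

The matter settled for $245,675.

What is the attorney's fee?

$60,944.50

First $75,000 at 32% = $24,000.00
Next $145,000 at 23% = $33,350.00
Remaining $25,675 at 14% = $3,594.50
Fee: $24,000.00 + $33,350.00 + $3,594.50 = $60,944.50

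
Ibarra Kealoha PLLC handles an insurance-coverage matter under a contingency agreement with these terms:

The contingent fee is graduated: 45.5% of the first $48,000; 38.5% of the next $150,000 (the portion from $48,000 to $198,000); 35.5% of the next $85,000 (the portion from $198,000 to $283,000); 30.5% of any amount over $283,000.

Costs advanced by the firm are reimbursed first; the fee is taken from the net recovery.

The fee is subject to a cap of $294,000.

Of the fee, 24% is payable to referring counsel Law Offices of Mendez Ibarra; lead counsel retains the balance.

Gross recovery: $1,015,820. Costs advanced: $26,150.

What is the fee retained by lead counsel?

$223,440.00

Fee base (net of costs): $1,015,820 − $26,150 = $989,670
First $48,000 at 45.5% = $21,840.00
Next $150,000 at 38.5% = $57,750.00
Next $85,000 at 35.5% = $30,175.00
Remaining $706,670 at 30.5% = $215,534.35
Fee: $21,840.00 + $57,750.00 + $30,175.00 + $215,534.35 = $325,299.35
$325,299.35 exceeds the $294,000 cap, so the fee is capped at $294,000.00.
Referral share: 24% of $294,000.00 = $70,560.00; lead counsel retains $294,000.00 − $70,560.00 = $223,440.00.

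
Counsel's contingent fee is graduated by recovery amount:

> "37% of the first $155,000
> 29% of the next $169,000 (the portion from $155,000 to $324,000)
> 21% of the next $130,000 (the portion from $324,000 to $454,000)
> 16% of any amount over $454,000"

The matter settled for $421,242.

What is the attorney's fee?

First $155,000 at 37% = $57,350.00
Next $169,000 at 29% = $49,010.00
Remaining $97,242 at 21% = $20,420.82
Fee: $57,350.00 + $49,010.00 + $20,420.82 = $126,780.82

$126,780.82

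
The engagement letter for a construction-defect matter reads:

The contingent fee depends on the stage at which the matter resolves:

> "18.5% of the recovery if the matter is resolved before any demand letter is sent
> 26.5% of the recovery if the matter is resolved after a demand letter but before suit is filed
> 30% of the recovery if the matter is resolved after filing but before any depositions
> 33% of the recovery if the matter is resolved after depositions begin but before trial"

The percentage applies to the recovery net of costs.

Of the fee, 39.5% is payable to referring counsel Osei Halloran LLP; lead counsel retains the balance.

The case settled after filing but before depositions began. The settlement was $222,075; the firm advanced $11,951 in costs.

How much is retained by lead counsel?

$38,137.51

Fee base (net of costs): $222,075 − $11,951 = $210,124
The matter settled after filing but before depositions began, so the 30% rate applies.
$210,124 × 30% = $63,037.20
Referral share: 39.5% of $63,037.20 = $24,899.69; lead counsel retains $63,037.20 − $24,899.69 = $38,137.51.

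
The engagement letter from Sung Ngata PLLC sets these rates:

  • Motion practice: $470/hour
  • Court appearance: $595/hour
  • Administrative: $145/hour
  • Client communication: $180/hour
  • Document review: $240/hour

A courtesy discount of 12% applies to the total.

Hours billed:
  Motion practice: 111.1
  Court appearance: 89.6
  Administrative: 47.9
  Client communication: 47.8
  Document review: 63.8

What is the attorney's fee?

$120,023.64

Motion practice: 111.1 × $470 = $52,217.00
Court appearance: 89.6 × $595 = $53,312.00
Administrative: 47.9 × $145 = $6,945.50
Client communication: 47.8 × $180 = $8,604.00
Document review: 63.8 × $240 = $15,312.00
Subtotal: $136,390.50
Less 12% discount: −$16,366.86
Total: $136,390.50 − $16,366.86 = $120,023.64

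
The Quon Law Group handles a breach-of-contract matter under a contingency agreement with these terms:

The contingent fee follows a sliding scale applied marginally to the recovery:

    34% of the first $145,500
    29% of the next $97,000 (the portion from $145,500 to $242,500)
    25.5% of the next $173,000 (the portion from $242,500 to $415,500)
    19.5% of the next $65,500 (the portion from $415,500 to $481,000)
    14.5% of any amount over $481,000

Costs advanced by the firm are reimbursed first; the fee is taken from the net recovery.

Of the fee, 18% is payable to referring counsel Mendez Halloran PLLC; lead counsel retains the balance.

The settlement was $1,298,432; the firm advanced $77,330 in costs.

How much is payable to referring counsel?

Fee base (net of costs): $1,298,432 − $77,330 = $1,221,102
First $145,500 at 34% = $49,470.00
Next $97,000 at 29% = $28,130.00
Next $173,000 at 25.5% = $44,115.00
Next $65,500 at 19.5% = $12,772.50
Remaining $740,102 at 14.5% = $107,314.79
Fee: $49,470.00 + $28,130.00 + $44,115.00 + $12,772.50 + $107,314.79 = $241,802.29
Referral share: 18% of $241,802.29 = $43,524.41; lead counsel retains $241,802.29 − $43,524.41 = $198,277.88.

$43,524.41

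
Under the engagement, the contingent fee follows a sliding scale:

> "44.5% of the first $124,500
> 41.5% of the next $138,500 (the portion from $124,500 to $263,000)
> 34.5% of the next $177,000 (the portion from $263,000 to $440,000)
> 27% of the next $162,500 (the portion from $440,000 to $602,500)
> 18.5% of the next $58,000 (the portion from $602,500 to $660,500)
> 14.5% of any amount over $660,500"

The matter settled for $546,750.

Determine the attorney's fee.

$202,767.50

First $124,500 at 44.5% = $55,402.50
Next $138,500 at 41.5% = $57,477.50
Next $177,000 at 34.5% = $61,065.00
Remaining $106,750 at 27% = $28,822.50
Fee: $55,402.50 + $57,477.50 + $61,065.00 + $28,822.50 = $202,767.50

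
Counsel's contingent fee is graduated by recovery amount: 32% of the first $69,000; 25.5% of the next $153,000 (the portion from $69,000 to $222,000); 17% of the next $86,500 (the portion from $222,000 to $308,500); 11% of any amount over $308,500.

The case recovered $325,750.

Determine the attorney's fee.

First $69,000 at 32% = $22,080.00
Next $153,000 at 25.5% = $39,015.00
Next $86,500 at 17% = $14,705.00
Remaining $17,250 at 11% = $1,897.50
Fee: $22,080.00 + $39,015.00 + $14,705.00 + $1,897.50 = $77,697.50

$77,697.50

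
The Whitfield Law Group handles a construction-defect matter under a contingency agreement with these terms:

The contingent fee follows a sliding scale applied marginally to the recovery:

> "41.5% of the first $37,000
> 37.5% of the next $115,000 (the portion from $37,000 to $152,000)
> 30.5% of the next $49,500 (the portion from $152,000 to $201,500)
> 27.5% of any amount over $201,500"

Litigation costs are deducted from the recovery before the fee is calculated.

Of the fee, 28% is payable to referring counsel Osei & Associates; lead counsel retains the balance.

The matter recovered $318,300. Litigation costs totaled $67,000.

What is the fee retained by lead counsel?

$62,836.20

Fee base (net of costs): $318,300 − $67,000 = $251,300
First $37,000 at 41.5% = $15,355.00
Next $115,000 at 37.5% = $43,125.00
Next $49,500 at 30.5% = $15,097.50
Remaining $49,800 at 27.5% = $13,695.00
Fee: $15,355.00 + $43,125.00 + $15,097.50 + $13,695.00 = $87,272.50
Referral share: 28% of $87,272.50 = $24,436.30; lead counsel retains $87,272.50 − $24,436.30 = $62,836.20.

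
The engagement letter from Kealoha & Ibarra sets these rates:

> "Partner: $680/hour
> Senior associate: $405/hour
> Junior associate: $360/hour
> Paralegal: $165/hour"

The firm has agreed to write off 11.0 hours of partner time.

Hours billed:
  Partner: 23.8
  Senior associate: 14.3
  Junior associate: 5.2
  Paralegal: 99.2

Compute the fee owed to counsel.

$32,735.50

Partner: 23.8 × $680 = $16,184.00
Senior associate: 14.3 × $405 = $5,791.50
Junior associate: 5.2 × $360 = $1,872.00
Paralegal: 99.2 × $165 = $16,368.00
Subtotal: $40,215.50
Write-off: 11.0 × $680 = $7,480.00
Total: $40,215.50 − $7,480.00 = $32,735.50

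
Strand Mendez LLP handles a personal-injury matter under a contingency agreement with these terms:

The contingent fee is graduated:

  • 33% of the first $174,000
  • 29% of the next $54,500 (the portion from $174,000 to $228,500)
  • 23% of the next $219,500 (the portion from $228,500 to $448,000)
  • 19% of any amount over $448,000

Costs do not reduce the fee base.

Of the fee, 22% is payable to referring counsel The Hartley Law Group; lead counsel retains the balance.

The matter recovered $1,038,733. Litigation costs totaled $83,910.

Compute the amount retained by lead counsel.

$184,040.43

Fee base is the gross recovery, $1,038,733; costs are reimbursed separately.
First $174,000 at 33% = $57,420.00
Next $54,500 at 29% = $15,805.00
Next $219,500 at 23% = $50,485.00
Remaining $590,733 at 19% = $112,239.27
Fee: $57,420.00 + $15,805.00 + $50,485.00 + $112,239.27 = $235,949.27
Referral share: 22% of $235,949.27 = $51,908.84; lead counsel retains $235,949.27 − $51,908.84 = $184,040.43.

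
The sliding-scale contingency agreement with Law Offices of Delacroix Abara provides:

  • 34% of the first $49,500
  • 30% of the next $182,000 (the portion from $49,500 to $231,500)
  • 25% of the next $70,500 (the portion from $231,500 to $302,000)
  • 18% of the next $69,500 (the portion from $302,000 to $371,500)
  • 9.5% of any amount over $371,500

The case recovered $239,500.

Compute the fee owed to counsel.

First $49,500 at 34% = $16,830.00
Next $182,000 at 30% = $54,600.00
Remaining $8,000 at 25% = $2,000.00
Fee: $16,830.00 + $54,600.00 + $2,000.00 = $73,430.00

$73,430.00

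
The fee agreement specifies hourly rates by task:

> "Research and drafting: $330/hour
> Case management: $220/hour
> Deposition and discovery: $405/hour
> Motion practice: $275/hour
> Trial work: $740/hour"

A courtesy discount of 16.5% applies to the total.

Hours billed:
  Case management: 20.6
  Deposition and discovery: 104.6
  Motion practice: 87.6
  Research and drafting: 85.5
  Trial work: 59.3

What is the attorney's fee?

Research and drafting: 85.5 × $330 = $28,215.00
Case management: 20.6 × $220 = $4,532.00
Deposition and discovery: 104.6 × $405 = $42,363.00
Motion practice: 87.6 × $275 = $24,090.00
Trial work: 59.3 × $740 = $43,882.00
Subtotal: $143,082.00
Less 16.5% discount: −$23,608.53
Total: $143,082.00 − $23,608.53 = $119,473.47

$119,473.47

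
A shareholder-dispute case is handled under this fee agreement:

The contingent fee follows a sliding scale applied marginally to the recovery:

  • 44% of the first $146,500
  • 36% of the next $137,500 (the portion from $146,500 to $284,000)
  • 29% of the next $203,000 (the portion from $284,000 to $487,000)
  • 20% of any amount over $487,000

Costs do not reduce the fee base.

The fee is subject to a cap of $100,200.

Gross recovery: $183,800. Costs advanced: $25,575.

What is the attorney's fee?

$77,888.00

Fee base is the gross recovery, $183,800; costs are reimbursed separately.
First $146,500 at 44% = $64,460.00
Remaining $37,300 at 36% = $13,428.00
Fee: $64,460.00 + $13,428.00 = $77,888.00
$77,888.00 is under the $100,200 cap.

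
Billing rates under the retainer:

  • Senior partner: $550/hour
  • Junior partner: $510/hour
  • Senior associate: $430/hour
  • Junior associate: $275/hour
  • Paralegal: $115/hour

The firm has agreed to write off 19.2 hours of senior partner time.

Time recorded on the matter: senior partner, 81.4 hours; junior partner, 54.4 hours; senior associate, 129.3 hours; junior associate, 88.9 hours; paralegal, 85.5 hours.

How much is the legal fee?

$151,833.00

Senior partner: 81.4 × $550 = $44,770.00
Junior partner: 54.4 × $510 = $27,744.00
Senior associate: 129.3 × $430 = $55,599.00
Junior associate: 88.9 × $275 = $24,447.50
Paralegal: 85.5 × $115 = $9,832.50
Subtotal: $162,393.00
Write-off: 19.2 × $550 = $10,560.00
Total: $162,393.00 − $10,560.00 = $151,833.00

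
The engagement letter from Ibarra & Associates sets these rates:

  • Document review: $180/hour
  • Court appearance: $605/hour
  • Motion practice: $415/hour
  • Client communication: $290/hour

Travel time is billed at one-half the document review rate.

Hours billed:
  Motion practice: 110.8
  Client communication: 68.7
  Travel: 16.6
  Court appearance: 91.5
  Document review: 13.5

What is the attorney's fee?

Document review: 13.5 × $180 = $2,430.00
Court appearance: 91.5 × $605 = $55,357.50
Motion practice: 110.8 × $415 = $45,982.00
Client communication: 68.7 × $290 = $19,923.00
Subtotal: $2,430.00 + $55,357.50 + $45,982.00 + $19,923.00 = $123,692.50
Travel: 16.6 × ($180 ÷ 2) = 16.6 × $90.00 = $1,494.00
Total: $123,692.50 + $1,494.00 = $125,186.50

$125,186.50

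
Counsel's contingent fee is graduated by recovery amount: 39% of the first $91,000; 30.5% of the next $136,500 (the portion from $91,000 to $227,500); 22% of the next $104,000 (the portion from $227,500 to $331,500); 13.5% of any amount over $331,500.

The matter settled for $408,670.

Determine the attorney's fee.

First $91,000 at 39% = $35,490.00
Next $136,500 at 30.5% = $41,632.50
Next $104,000 at 22% = $22,880.00
Remaining $77,170 at 13.5% = $10,417.95
Fee: $35,490.00 + $41,632.50 + $22,880.00 + $10,417.95 = $110,420.45

$110,420.45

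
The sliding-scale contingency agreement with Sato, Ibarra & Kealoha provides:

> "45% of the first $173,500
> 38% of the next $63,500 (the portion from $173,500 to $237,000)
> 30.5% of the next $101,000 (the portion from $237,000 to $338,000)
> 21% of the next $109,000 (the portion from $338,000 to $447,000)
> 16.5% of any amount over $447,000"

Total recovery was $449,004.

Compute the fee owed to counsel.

$156,230.66

First $173,500 at 45% = $78,075.00
Next $63,500 at 38% = $24,130.00
Next $101,000 at 30.5% = $30,805.00
Next $109,000 at 21% = $22,890.00
Remaining $2,004 at 16.5% = $330.66
Fee: $78,075.00 + $24,130.00 + $30,805.00 + $22,890.00 + $330.66 = $156,230.66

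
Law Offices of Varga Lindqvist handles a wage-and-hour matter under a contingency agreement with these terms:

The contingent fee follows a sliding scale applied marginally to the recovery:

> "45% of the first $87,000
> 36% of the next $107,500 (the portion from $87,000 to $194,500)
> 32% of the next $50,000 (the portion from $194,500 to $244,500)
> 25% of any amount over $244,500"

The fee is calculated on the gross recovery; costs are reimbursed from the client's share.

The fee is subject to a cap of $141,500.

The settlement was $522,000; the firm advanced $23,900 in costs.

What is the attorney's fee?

Fee base is the gross recovery, $522,000; costs are reimbursed separately.
First $87,000 at 45% = $39,150.00
Next $107,500 at 36% = $38,700.00
Next $50,000 at 32% = $16,000.00
Remaining $277,500 at 25% = $69,375.00
Fee: $39,150.00 + $38,700.00 + $16,000.00 + $69,375.00 = $163,225.00
$163,225.00 exceeds the $141,500 cap, so the fee is capped at $141,500.00.

$141,500.00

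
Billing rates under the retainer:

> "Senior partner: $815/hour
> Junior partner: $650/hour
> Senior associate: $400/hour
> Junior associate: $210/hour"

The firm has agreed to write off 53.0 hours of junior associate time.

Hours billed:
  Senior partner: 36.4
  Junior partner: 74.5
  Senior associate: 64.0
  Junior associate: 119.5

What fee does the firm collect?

$117,656.00

Senior partner: 36.4 × $815 = $29,666.00
Junior partner: 74.5 × $650 = $48,425.00
Senior associate: 64.0 × $400 = $25,600.00
Junior associate: 119.5 × $210 = $25,095.00
Subtotal: $128,786.00
Write-off: 53.0 × $210 = $11,130.00
Total: $128,786.00 − $11,130.00 = $117,656.00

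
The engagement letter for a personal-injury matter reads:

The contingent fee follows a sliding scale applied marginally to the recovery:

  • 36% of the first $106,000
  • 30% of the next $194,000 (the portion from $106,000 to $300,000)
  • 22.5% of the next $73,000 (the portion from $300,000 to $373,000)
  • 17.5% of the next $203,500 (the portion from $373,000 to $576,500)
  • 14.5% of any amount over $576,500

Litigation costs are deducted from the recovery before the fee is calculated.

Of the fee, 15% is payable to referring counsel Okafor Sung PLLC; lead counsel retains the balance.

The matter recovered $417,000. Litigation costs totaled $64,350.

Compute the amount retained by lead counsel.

Fee base (net of costs): $417,000 − $64,350 = $352,650
First $106,000 at 36% = $38,160.00
Next $194,000 at 30% = $58,200.00
Remaining $52,650 at 22.5% = $11,846.25
Fee: $38,160.00 + $58,200.00 + $11,846.25 = $108,206.25
Referral share: 15% of $108,206.25 = $16,230.94; lead counsel retains $108,206.25 − $16,230.94 = $91,975.31.

$91,975.31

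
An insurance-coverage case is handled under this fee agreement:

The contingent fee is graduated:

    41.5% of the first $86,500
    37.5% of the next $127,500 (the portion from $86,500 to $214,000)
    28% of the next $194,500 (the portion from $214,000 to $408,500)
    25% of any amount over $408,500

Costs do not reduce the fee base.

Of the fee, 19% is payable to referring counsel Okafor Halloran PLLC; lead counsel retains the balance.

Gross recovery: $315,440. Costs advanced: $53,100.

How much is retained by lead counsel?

$90,811.69

Fee base is the gross recovery, $315,440; costs are reimbursed separately.
First $86,500 at 41.5% = $35,897.50
Next $127,500 at 37.5% = $47,812.50
Remaining $101,440 at 28% = $28,403.20
Fee: $35,897.50 + $47,812.50 + $28,403.20 = $112,113.20
Referral share: 19% of $112,113.20 = $21,301.51; lead counsel retains $112,113.20 − $21,301.51 = $90,811.69.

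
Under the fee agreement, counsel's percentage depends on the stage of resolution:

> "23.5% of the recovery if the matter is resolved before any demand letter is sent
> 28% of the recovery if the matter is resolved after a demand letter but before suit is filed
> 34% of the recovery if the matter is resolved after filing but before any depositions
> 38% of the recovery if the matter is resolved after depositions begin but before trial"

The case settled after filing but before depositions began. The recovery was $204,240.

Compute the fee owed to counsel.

The matter settled after filing but before depositions began, so the 34% rate applies.
$204,240 × 34% = $69,441.60

$69,441.60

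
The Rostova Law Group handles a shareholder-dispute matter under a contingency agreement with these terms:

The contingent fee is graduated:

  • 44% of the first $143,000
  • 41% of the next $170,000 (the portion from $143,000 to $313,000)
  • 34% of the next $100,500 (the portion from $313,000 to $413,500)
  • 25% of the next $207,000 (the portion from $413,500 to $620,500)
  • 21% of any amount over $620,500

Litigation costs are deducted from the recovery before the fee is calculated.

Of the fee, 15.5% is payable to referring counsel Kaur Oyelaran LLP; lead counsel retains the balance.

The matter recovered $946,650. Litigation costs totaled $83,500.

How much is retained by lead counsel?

$227,724.54

Fee base (net of costs): $946,650 − $83,500 = $863,150
First $143,000 at 44% = $62,920.00
Next $170,000 at 41% = $69,700.00
Next $100,500 at 34% = $34,170.00
Next $207,000 at 25% = $51,750.00
Remaining $242,650 at 21% = $50,956.50
Fee: $62,920.00 + $69,700.00 + $34,170.00 + $51,750.00 + $50,956.50 = $269,496.50
Referral share: 15.5% of $269,496.50 = $41,771.96; lead counsel retains $269,496.50 − $41,771.96 = $227,724.54.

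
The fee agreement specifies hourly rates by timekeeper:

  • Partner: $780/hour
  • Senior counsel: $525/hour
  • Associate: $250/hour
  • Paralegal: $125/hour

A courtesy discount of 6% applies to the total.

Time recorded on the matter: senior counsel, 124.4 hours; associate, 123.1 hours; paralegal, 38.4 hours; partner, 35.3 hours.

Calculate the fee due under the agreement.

Partner: 35.3 × $780 = $27,534.00
Senior counsel: 124.4 × $525 = $65,310.00
Associate: 123.1 × $250 = $30,775.00
Paralegal: 38.4 × $125 = $4,800.00
Subtotal: $128,419.00
Less 6% discount: −$7,705.14
Total: $128,419.00 − $7,705.14 = $120,713.86

$120,713.86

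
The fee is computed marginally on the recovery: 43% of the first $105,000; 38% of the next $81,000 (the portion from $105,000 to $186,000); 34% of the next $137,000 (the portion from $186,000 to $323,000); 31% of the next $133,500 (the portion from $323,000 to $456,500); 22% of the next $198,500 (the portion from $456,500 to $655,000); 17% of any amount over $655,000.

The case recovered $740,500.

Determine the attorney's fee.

$222,100.00

First $105,000 at 43% = $45,150.00
Next $81,000 at 38% = $30,780.00
Next $137,000 at 34% = $46,580.00
Next $133,500 at 31% = $41,385.00
Next $198,500 at 22% = $43,670.00
Remaining $85,500 at 17% = $14,535.00
Fee: $45,150.00 + $30,780.00 + $46,580.00 + $41,385.00 + $43,670.00 + $14,535.00 = $222,100.00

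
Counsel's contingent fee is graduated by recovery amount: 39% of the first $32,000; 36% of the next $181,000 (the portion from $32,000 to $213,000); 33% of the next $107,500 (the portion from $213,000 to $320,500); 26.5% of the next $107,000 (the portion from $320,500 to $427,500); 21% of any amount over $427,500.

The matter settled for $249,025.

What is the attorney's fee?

First $32,000 at 39% = $12,480.00
Next $181,000 at 36% = $65,160.00
Remaining $36,025 at 33% = $11,888.25
Fee: $12,480.00 + $65,160.00 + $11,888.25 = $89,528.25

$89,528.25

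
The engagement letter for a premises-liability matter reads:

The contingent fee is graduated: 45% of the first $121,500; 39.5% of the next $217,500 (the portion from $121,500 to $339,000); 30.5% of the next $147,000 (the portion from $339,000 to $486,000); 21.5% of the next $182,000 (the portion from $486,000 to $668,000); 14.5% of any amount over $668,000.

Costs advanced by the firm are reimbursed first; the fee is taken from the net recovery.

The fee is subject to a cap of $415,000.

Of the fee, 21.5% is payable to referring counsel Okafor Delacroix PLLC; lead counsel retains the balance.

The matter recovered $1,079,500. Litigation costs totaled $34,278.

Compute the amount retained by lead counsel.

$219,211.01

Fee base (net of costs): $1,079,500 − $34,278 = $1,045,222
First $121,500 at 45% = $54,675.00
Next $217,500 at 39.5% = $85,912.50
Next $147,000 at 30.5% = $44,835.00
Next $182,000 at 21.5% = $39,130.00
Remaining $377,222 at 14.5% = $54,697.19
Fee: $54,675.00 + $85,912.50 + $44,835.00 + $39,130.00 + $54,697.19 = $279,249.69
$279,249.69 is under the $415,000 cap.
Referral share: 21.5% of $279,249.69 = $60,038.68; lead counsel retains $279,249.69 − $60,038.68 = $219,211.01.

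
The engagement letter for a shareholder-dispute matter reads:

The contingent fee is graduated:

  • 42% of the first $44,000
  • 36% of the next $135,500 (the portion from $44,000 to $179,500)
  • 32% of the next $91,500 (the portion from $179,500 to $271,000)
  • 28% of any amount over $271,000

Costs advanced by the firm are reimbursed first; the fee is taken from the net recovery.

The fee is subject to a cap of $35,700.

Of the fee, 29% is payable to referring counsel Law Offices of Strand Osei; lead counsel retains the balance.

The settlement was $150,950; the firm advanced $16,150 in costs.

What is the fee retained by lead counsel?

Fee base (net of costs): $150,950 − $16,150 = $134,800
First $44,000 at 42% = $18,480.00
Remaining $90,800 at 36% = $32,688.00
Fee: $18,480.00 + $32,688.00 = $51,168.00
$51,168.00 exceeds the $35,700 cap, so the fee is capped at $35,700.00.
Referral share: 29% of $35,700.00 = $10,353.00; lead counsel retains $35,700.00 − $10,353.00 = $25,347.00.

$25,347.00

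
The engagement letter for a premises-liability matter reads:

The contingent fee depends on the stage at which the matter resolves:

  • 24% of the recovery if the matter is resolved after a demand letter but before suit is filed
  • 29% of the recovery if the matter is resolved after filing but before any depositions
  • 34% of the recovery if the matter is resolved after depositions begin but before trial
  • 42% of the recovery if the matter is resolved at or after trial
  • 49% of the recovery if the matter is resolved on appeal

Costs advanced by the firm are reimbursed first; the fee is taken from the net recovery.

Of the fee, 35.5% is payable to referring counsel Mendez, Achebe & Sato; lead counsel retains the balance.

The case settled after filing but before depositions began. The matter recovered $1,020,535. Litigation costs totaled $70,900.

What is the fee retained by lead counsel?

$177,629.23

Fee base (net of costs): $1,020,535 − $70,900 = $949,635
The matter settled after filing but before depositions began, so the 29% rate applies.
$949,635 × 29% = $275,394.15
Referral share: 35.5% of $275,394.15 = $97,764.92; lead counsel retains $275,394.15 − $97,764.92 = $177,629.23.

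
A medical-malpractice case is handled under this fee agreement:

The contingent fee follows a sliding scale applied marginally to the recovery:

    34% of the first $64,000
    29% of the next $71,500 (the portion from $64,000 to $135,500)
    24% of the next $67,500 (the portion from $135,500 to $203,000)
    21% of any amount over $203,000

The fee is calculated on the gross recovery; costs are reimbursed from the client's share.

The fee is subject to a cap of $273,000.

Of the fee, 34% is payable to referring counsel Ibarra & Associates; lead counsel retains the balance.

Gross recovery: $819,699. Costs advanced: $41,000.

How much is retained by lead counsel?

Fee base is the gross recovery, $819,699; costs are reimbursed separately.
First $64,000 at 34% = $21,760.00
Next $71,500 at 29% = $20,735.00
Next $67,500 at 24% = $16,200.00
Remaining $616,699 at 21% = $129,506.79
Fee: $21,760.00 + $20,735.00 + $16,200.00 + $129,506.79 = $188,201.79
$188,201.79 is under the $273,000 cap.
Referral share: 34% of $188,201.79 = $63,988.61; lead counsel retains $188,201.79 − $63,988.61 = $124,213.18.

$124,213.18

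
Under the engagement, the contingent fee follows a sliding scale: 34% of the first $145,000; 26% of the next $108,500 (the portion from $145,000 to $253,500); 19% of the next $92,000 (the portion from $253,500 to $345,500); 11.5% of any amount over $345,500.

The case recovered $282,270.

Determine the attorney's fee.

First $145,000 at 34% = $49,300.00
Next $108,500 at 26% = $28,210.00
Remaining $28,770 at 19% = $5,466.30
Fee: $49,300.00 + $28,210.00 + $5,466.30 = $82,976.30

$82,976.30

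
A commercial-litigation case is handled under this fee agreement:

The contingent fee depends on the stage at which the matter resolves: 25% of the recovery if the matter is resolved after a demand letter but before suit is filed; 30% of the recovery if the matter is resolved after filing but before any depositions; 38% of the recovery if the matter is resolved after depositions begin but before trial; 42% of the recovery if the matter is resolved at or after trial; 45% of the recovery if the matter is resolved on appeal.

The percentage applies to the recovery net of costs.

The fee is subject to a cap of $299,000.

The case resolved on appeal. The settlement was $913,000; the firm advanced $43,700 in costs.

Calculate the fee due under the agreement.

$299,000.00

Fee base (net of costs): $913,000 − $43,700 = $869,300
The matter resolved on appeal, so the 45% rate applies.
$869,300 × 45% = $391,185.00
$391,185.00 exceeds the $299,000 cap, so the fee is capped at $299,000.00.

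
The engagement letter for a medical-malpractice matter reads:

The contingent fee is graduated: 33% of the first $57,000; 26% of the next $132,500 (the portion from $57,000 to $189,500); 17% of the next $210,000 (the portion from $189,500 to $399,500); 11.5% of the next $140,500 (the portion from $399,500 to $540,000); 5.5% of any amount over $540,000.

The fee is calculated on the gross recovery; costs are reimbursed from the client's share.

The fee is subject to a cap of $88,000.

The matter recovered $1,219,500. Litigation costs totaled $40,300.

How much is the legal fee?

Fee base is the gross recovery, $1,219,500; costs are reimbursed separately.
First $57,000 at 33% = $18,810.00
Next $132,500 at 26% = $34,450.00
Next $210,000 at 17% = $35,700.00
Next $140,500 at 11.5% = $16,157.50
Remaining $679,500 at 5.5% = $37,372.50
Fee: $18,810.00 + $34,450.00 + $35,700.00 + $16,157.50 + $37,372.50 = $142,490.00
$142,490.00 exceeds the $88,000 cap, so the fee is capped at $88,000.00.

$88,000.00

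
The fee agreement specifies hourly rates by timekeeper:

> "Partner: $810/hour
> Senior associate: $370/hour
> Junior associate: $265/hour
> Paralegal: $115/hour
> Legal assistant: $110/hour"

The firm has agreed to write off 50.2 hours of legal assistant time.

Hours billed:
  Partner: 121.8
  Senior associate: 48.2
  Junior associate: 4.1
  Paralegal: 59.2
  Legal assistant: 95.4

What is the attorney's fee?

Partner: 121.8 × $810 = $98,658.00
Senior associate: 48.2 × $370 = $17,834.00
Junior associate: 4.1 × $265 = $1,086.50
Paralegal: 59.2 × $115 = $6,808.00
Legal assistant: 95.4 × $110 = $10,494.00
Subtotal: $134,880.50
Write-off: 50.2 × $110 = $5,522.00
Total: $134,880.50 − $5,522.00 = $129,358.50

$129,358.50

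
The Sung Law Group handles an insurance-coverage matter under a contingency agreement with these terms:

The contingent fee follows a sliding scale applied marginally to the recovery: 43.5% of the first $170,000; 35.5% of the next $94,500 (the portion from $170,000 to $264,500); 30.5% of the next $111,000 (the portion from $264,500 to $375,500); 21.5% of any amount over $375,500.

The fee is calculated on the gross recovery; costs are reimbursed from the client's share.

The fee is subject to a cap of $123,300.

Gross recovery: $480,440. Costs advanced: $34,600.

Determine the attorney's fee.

Fee base is the gross recovery, $480,440; costs are reimbursed separately.
First $170,000 at 43.5% = $73,950.00
Next $94,500 at 35.5% = $33,547.50
Next $111,000 at 30.5% = $33,855.00
Remaining $104,940 at 21.5% = $22,562.10
Fee: $73,950.00 + $33,547.50 + $33,855.00 + $22,562.10 = $163,914.60
$163,914.60 exceeds the $123,300 cap, so the fee is capped at $123,300.00.

$123,300.00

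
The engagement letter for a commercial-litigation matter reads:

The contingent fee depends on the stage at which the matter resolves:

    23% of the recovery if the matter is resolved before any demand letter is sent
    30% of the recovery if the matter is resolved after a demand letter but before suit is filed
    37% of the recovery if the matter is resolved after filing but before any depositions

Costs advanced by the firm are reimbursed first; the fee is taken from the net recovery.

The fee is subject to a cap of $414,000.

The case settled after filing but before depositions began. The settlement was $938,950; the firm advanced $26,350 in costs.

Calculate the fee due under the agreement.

Fee base (net of costs): $938,950 − $26,350 = $912,600
The matter settled after filing but before depositions began, so the 37% rate applies.
$912,600 × 37% = $337,662.00
$337,662.00 is under the $414,000 cap.

$337,662.00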